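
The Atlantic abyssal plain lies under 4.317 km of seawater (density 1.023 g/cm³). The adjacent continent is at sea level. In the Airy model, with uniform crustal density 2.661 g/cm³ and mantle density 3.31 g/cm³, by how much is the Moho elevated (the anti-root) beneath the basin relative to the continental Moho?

For local isostatic compensation: replacing crust with seawater at the top is compensated by replacing crust with mantle at the base: d (ρ_c − ρ_w) = a (ρ_m − ρ_c).
a = d (ρ_c − ρ_w)/(ρ_m − ρ_c) = 4.317 km × 1.638/0.649 = 10.9 km.

10.9 km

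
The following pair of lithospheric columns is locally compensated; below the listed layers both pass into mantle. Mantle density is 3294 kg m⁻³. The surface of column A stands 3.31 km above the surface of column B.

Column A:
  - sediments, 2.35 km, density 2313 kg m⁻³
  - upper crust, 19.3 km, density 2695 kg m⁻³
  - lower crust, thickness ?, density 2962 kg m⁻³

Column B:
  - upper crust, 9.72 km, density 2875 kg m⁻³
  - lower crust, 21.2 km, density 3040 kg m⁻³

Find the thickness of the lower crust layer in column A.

Take the compensation level at the base of the deeper column (depth z_c below the surface of column A) and equate Σ ρ_i t_i down to z_c; mantle fills any gap and the z_c terms cancel.
Column A: 2.35×2313 + 19.3×2695 + x×2962 + (z_c − 21.65 − x)×3294
Column B: 3.31×0 + 9.72×2875 + 21.2×3040 + (z_c − 3.31 − 30.92)×3294
The z_c×3294 term appears on both sides and cancels. Collect the known terms of each column as K = Σ(ρt)_known − 3294 × (depth of known layers): K_A = 57449.05 − 3294×21.65 = −13866.05; K_B = 92393 − 3294×(3.31 + 30.92) = −20360.62.
Balance: K_A − x×(3294 − 2962) = K_B, so x = (K_A − K_B)/(3294 − 2962) = 6494.57/332 = 19.6 km.

19.6 km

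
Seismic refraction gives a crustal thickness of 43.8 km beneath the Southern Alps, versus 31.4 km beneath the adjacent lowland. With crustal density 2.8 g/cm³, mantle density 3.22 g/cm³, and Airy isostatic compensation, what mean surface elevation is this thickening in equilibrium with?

1.62 km

Excess crust Δ = 43.8 km − 31.4 km = 12.4 km, split between elevation h and root r with h + r = Δ.
Airy balance ρ_c h = (ρ_m − ρ_c) r gives r = h ρ_c/(ρ_m − ρ_c), so h (1 + ρ_c/(ρ_m − ρ_c)) = Δ, i.e. h = Δ (ρ_m − ρ_c)/ρ_m.
h = 12.4 km × 0.42/3.22 = 1.62 km.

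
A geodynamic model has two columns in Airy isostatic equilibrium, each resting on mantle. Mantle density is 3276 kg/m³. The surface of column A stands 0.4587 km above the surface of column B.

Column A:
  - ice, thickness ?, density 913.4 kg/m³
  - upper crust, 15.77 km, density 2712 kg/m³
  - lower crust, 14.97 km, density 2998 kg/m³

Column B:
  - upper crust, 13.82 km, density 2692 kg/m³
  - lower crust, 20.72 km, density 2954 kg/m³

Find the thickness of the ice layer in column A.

1.35 km

Take the compensation level at the base of the deeper column (depth z_c below the surface of column A) and equate Σ ρ_i t_i down to z_c; mantle fills any gap and the z_c terms cancel.
Column A: x×913.4 + 15.77×2712 + 14.97×2998 + (z_c − 30.74 − x)×3276
Column B: 0.4587×0 + 13.82×2692 + 20.72×2954 + (z_c − 0.4587 − 34.54)×3276
The z_c×3276 term appears on both sides and cancels. Collect the known terms of each column as K = Σ(ρt)_known − 3276 × (depth of known layers): K_A = 87648.3 − 3276×30.74 = −13055.94; K_B = 98410.32 − 3276×(0.4587 + 34.54) = −16245.4212.
Balance: K_A − x×(3276 − 913.4) = K_B, so x = (K_A − K_B)/(3276 − 913.4) = 3189.48/2362.6 = 1.35 km.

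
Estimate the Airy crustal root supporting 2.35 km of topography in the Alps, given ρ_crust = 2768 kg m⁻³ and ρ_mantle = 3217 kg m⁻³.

Isostatic balance requires: the weight of the topography is balanced by the buoyancy of the root, ρ_c h = (ρ_m − ρ_c) r.
r = h · ρ_c / (ρ_m − ρ_c) = 2.35 km × 2768 / (3217 − 2768) = 14.5 km.

14.5 km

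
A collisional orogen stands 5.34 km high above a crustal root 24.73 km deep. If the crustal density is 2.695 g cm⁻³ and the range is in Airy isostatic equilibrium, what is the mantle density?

Airy balance: ρ_c h = (ρ_m − ρ_c) r → ρ_m = ρ_c (1 + h/r).
ρ_m = 2.695 × (1 + 5.34 km/24.73 km) = 3.28 g cm⁻³.

3.28 g cm⁻³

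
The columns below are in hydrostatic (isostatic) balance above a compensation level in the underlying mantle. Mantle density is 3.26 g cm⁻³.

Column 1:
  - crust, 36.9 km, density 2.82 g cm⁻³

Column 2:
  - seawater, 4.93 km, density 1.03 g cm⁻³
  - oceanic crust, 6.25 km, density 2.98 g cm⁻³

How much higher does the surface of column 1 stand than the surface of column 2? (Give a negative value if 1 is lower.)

1.07 km

For any compensation level in the mantle, the mantle terms cancel and isostasy reduces to e = (Σt_1 − Σt_2) − (Σ(ρt)_1 − Σ(ρt)_2) / ρ_m.
Σt_1 = 36.9 km; Σt_2 = 11.18 km; Σ(ρt)_1 = 104.058; Σ(ρt)_2 = 23.7029 (in km·g cm⁻³).
e = (36.9 − 11.18) − (104.058 − 23.7029) / 3.26 = 1.07 km.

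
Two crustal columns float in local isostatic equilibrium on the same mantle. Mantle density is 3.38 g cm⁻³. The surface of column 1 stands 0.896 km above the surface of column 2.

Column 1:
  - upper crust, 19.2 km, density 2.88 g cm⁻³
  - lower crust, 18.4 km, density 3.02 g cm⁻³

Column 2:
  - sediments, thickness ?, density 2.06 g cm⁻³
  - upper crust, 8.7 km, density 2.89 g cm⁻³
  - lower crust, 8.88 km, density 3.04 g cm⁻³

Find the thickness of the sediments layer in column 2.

Take the compensation level at the base of the deeper column (depth z_c below the surface of column 1) and equate Σ ρ_i t_i down to z_c; mantle fills any gap and the z_c terms cancel.
Column 1: 19.2×2.88 + 18.4×3.02 + (z_c − 37.6)×3.38
Column 2: 0.896×0 + x×2.06 + 8.7×2.89 + 8.88×3.04 + (z_c − 0.896 − 17.58 − x)×3.38
The z_c×3.38 term appears on both sides and cancels. Collect the known terms of each column as K = Σ(ρt)_known − 3.38 × (depth of known layers): K_1 = 110.864 − 3.38×37.6 = −16.224; K_2 = 52.1382 − 3.38×(0.896 + 17.58) = −10.31068.
Balance: K_1 = K_2 − x×(3.38 − 2.06), so x = (K_2 − K_1)/(3.38 − 2.06) = 5.91332/1.32 = 4.48 km.

4.48 km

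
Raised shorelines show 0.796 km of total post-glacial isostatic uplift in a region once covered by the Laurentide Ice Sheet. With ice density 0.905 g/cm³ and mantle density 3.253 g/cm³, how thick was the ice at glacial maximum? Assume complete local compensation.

2.86 km

u = t ρ_ice/ρ_m → t = u ρ_m/ρ_ice = 0.796 km × 3.253/0.905 = 2.86 km.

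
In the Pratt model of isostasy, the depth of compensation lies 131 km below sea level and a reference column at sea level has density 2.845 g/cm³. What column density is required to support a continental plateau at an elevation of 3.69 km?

2.77 g/cm³

Pratt balance: ρ_ref D = ρ (D + h).
ρ = ρ_ref D/(D + h) = 2.845 × 131 km/(131 km + 3.69 km) = 2.77 g/cm³.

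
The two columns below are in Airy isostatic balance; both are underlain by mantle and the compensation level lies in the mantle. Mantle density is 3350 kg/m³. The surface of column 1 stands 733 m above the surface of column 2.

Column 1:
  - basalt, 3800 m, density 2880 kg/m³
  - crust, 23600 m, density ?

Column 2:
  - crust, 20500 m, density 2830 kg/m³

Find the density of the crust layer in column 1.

2870 kg/m³

Take the compensation level at the base of the deeper column (depth z_c below the surface of column 1) and equate Σ ρ_i t_i down to z_c; mantle fills any gap and the z_c terms cancel.
Column 1: 3800×2880 + 23600×ρ + (z_c − 27400)×3350
Column 2: 733×0 + 20500×2830 + (z_c − 733 − 20500)×3350
The z_c×3350 term appears on both sides and cancels. Collect the known terms of each column as K = Σ(ρt)_known − 3350 × (depth of known layers): K_1 = 10944000 − 3350×27400 = −80846000; K_2 = 58015000 − 3350×(733 + 20500) = −13115550.
Balance: K_1 + 23600×ρ = K_2, so ρ = (K_2 − K_1)/23600 = 67730400/23600 = 2870 kg/m³.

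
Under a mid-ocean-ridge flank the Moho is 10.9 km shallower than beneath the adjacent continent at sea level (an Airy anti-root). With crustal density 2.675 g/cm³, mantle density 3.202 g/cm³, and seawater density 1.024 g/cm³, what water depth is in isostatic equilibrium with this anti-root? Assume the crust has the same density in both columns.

Replacing a thickness d of crust by seawater at the top must be balanced by replacing crust with mantle at the base: d (ρ_c − ρ_w) = a (ρ_m − ρ_c).
d = a (ρ_m − ρ_c)/(ρ_c − ρ_w) = 10.9 km × 0.527/1.651 = 3.48 km.

3.48 km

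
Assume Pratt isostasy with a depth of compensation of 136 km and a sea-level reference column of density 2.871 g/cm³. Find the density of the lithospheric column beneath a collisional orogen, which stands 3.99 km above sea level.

2.79 g/cm³

Pratt balance: ρ_ref D = ρ (D + h).
ρ = ρ_ref D/(D + h) = 2.871 × 136 km/(136 km + 3.99 km) = 2.79 g/cm³.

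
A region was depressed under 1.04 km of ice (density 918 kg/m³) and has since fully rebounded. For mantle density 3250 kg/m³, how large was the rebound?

Removing the load lets mantle flow back in; uplift u satisfies ρ_ice t = ρ_m u.
u = t ρ_ice/ρ_m = 1.04 km × 918/3250 = 0.294 km.

0.294 km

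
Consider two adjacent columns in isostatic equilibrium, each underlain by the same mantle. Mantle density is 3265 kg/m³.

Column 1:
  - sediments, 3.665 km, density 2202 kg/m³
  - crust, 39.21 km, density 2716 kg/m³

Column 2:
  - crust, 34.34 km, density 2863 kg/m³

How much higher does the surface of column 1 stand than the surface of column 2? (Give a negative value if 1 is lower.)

For any compensation level in the mantle, the mantle terms cancel and isostasy reduces to e = (Σt_1 − Σt_2) − (Σ(ρt)_1 − Σ(ρt)_2) / ρ_m.
Σt_1 = 42.875 km; Σt_2 = 34.34 km; Σ(ρt)_1 = 114564.69; Σ(ρt)_2 = 98315.42 (in km·kg/m³).
e = (42.875 − 34.34) − (114564.69 − 98315.42) / 3265 = 3.56 km.

3.56 km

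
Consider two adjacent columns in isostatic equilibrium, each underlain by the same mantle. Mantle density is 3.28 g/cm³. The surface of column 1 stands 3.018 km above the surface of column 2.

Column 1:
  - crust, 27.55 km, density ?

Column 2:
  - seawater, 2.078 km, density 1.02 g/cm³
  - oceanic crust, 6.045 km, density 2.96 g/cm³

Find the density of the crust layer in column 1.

2.68 g/cm³

Take the compensation level at the base of the deeper column (depth z_c below the surface of column 1) and equate Σ ρ_i t_i down to z_c; mantle fills any gap and the z_c terms cancel.
Column 1: 27.55×ρ + (z_c − 27.55)×3.28
Column 2: 3.018×0 + 2.078×1.02 + 6.045×2.96 + (z_c − 3.018 − 8.123)×3.28
The z_c×3.28 term appears on both sides and cancels. Collect the known terms of each column as K = Σ(ρt)_known − 3.28 × (depth of known layers): K_1 = 0 − 3.28×27.55 = −90.364; K_2 = 20.01276 − 3.28×(3.018 + 8.123) = −16.52972.
Balance: K_1 + 27.55×ρ = K_2, so ρ = (K_2 − K_1)/27.55 = 73.8343/27.55 = 2.68 g/cm³.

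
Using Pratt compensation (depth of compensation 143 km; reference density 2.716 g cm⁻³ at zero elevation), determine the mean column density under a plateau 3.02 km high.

2.66 g cm⁻³

Pratt balance: ρ_ref D = ρ (D + h).
ρ = ρ_ref D/(D + h) = 2.716 × 143 km/(143 km + 3.02 km) = 2.66 g cm⁻³.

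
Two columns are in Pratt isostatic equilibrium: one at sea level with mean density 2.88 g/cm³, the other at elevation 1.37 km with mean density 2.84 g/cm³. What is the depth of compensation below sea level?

ρ_ref D = ρ (D + h) → D (ρ_ref − ρ) = ρ h.
D = ρ h/(ρ_ref − ρ) = 2.84 × 1.37 km/(2.88 − 2.84) = 97.3 km.

97.3 km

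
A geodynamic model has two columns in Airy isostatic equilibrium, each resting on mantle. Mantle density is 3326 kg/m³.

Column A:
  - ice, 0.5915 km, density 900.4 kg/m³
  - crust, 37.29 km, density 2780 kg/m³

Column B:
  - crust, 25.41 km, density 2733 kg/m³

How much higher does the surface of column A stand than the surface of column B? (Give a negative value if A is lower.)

2.02 km

For any compensation level in the mantle, the mantle terms cancel and isostasy reduces to e = (Σt_A − Σt_B) − (Σ(ρt)_A − Σ(ρt)_B) / ρ_m.
Σt_A = 37.8815 km; Σt_B = 25.41 km; Σ(ρt)_A = 104198.787; Σ(ρt)_B = 69445.53 (in km·kg/m³).
e = (37.8815 − 25.41) − (104198.787 − 69445.53) / 3326 = 2.02 km.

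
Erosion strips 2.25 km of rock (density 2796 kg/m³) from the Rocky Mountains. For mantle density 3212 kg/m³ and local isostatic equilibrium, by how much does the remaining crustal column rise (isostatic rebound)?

1.96 km

Unloading: uplift u = e ρ_c/ρ_m = 2.25 km × 2796/3212 = 1.96 km.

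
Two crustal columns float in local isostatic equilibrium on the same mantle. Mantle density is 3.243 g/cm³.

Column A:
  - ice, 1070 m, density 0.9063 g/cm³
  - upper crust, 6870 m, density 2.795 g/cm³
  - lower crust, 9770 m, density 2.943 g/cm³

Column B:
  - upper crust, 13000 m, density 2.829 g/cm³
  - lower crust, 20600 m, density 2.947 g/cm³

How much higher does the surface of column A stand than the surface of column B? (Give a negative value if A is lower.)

−916 m

For any compensation level in the mantle, the mantle terms cancel and isostasy reduces to e = (Σt_A − Σt_B) − (Σ(ρt)_A − Σ(ρt)_B) / ρ_m.
Σt_A = 17710 m; Σt_B = 33600 m; Σ(ρt)_A = 48924.501; Σ(ρt)_B = 97485.2 (in m·g/cm³).
e = (17710 − 33600) − (48924.501 − 97485.2) / 3.243 = −916 m.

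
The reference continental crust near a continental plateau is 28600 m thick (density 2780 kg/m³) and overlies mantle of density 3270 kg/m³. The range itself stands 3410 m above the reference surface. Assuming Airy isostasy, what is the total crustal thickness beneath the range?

Root depth r = h ρ_c / (ρ_m − ρ_c) = 3410 m × 2780 / 490 = 19350 m.
Total thickness = T + h + r = 28600 m + 3410 m + 19350 m = 51400 m.

51400 m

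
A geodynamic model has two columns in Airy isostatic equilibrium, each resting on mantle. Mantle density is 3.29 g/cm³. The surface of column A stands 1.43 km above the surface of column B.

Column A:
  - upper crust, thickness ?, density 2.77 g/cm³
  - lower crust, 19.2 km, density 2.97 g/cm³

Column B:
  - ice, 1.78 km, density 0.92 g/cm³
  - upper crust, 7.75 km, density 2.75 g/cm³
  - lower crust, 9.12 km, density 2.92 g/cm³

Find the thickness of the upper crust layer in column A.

Take the compensation level at the base of the deeper column (depth z_c below the surface of column A) and equate Σ ρ_i t_i down to z_c; mantle fills any gap and the z_c terms cancel.
Column A: x×2.77 + 19.2×2.97 + (z_c − 19.2 − x)×3.29
Column B: 1.43×0 + 1.78×0.92 + 7.75×2.75 + 9.12×2.92 + (z_c − 1.43 − 18.65)×3.29
The z_c×3.29 term appears on both sides and cancels. Collect the known terms of each column as K = Σ(ρt)_known − 3.29 × (depth of known layers): K_A = 57.024 − 3.29×19.2 = −6.144; K_B = 49.5805 − 3.29×(1.43 + 18.65) = −16.4827.
Balance: K_A − x×(3.29 − 2.77) = K_B, so x = (K_A − K_B)/(3.29 − 2.77) = 10.3387/0.52 = 19.9 km.

19.9 km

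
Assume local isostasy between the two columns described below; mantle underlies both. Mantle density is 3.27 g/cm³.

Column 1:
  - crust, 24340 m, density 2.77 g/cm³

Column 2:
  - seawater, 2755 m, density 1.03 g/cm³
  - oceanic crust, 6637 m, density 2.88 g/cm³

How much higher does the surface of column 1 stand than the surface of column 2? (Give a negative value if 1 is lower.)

1040 m

For any compensation level in the mantle, the mantle terms cancel and isostasy reduces to e = (Σt_1 − Σt_2) − (Σ(ρt)_1 − Σ(ρt)_2) / ρ_m.
Σt_1 = 24340 m; Σt_2 = 9392 m; Σ(ρt)_1 = 67421.8; Σ(ρt)_2 = 21952.21 (in m·g/cm³).
e = (24340 − 9392) − (67421.8 − 21952.21) / 3.27 = 1040 m.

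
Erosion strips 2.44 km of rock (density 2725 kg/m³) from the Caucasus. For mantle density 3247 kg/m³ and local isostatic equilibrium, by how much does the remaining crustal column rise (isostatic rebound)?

2.05 km

Unloading: uplift u = e ρ_c/ρ_m = 2.44 km × 2725/3247 = 2.05 km.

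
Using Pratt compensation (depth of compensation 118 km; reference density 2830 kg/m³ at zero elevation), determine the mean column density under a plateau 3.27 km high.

Pratt balance: ρ_ref D = ρ (D + h).
ρ = ρ_ref D/(D + h) = 2830 × 118 km/(118 km + 3.27 km) = 2750 kg/m³.

2750 kg/m³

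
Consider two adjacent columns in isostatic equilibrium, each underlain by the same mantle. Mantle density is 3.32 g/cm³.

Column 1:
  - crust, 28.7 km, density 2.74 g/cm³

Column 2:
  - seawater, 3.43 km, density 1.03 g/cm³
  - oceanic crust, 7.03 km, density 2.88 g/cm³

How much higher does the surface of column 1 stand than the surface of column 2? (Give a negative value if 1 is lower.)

1.72 km

For any compensation level in the mantle, the mantle terms cancel and isostasy reduces to e = (Σt_1 − Σt_2) − (Σ(ρt)_1 − Σ(ρt)_2) / ρ_m.
Σt_1 = 28.7 km; Σt_2 = 10.46 km; Σ(ρt)_1 = 78.638; Σ(ρt)_2 = 23.7793 (in km·g/cm³).
e = (28.7 − 10.46) − (78.638 − 23.7793) / 3.32 = 1.72 km.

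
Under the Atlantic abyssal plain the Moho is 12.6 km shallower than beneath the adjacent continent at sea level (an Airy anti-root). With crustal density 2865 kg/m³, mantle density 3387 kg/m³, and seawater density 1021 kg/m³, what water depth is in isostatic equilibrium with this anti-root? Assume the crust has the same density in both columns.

3.57 km

Replacing a thickness d of crust by seawater at the top must be balanced by replacing crust with mantle at the base: d (ρ_c − ρ_w) = a (ρ_m − ρ_c).
d = a (ρ_m − ρ_c)/(ρ_c − ρ_w) = 12.6 km × 522/1844 = 3.57 km.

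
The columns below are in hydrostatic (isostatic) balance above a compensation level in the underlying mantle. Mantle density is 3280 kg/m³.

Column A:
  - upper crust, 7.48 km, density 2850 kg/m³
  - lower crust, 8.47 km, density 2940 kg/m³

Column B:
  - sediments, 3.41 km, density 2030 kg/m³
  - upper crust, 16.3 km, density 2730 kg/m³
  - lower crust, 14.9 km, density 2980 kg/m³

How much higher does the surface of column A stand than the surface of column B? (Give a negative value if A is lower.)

For any compensation level in the mantle, the mantle terms cancel and isostasy reduces to e = (Σt_A − Σt_B) − (Σ(ρt)_A − Σ(ρt)_B) / ρ_m.
Σt_A = 15.95 km; Σt_B = 34.61 km; Σ(ρt)_A = 46219.8; Σ(ρt)_B = 95823.3 (in km·kg/m³).
e = (15.95 − 34.61) − (46219.8 − 95823.3) / 3280 = −3.54 km.

−3.54 km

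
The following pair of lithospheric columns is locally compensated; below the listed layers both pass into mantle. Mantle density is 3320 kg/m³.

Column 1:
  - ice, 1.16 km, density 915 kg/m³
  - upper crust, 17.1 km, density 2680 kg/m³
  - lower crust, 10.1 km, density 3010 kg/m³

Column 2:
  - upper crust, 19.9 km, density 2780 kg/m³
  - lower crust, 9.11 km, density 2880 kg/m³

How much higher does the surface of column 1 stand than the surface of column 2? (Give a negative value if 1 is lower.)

0.636 km

For any compensation level in the mantle, the mantle terms cancel and isostasy reduces to e = (Σt_1 − Σt_2) − (Σ(ρt)_1 − Σ(ρt)_2) / ρ_m.
Σt_1 = 28.36 km; Σt_2 = 29.01 km; Σ(ρt)_1 = 77290.4; Σ(ρt)_2 = 81558.8 (in km·kg/m³).
e = (28.36 − 29.01) − (77290.4 − 81558.8) / 3320 = 0.636 km.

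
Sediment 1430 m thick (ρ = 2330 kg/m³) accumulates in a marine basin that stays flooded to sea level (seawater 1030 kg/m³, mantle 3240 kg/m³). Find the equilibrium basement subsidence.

841 m

Submarine loading: the sediment displaces seawater, and the subsidence is in turn flooded, so s (ρ_m − ρ_w) = t (ρ_sed − ρ_w).
s = 1430 m × (2330 − 1030) / (3240 − 1030) = 841 m.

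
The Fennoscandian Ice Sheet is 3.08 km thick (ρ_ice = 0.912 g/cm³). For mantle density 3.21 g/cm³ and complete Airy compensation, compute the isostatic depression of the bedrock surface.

By Archimedes' principle applied to the lithosphere: the ice load ρ_ice t is balanced by mantle displaced below, ρ_m s.
s = t ρ_ice / ρ_m = 3.08 km × 0.912/3.21 = 0.875 km.

0.875 km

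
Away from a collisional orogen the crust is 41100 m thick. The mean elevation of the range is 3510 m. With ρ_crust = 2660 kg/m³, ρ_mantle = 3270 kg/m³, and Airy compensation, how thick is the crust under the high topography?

59900 m

Root depth r = h ρ_c / (ρ_m − ρ_c) = 3510 m × 2660 / 610 = 15310 m.
Total thickness = T + h + r = 41100 m + 3510 m + 15310 m = 59900 m.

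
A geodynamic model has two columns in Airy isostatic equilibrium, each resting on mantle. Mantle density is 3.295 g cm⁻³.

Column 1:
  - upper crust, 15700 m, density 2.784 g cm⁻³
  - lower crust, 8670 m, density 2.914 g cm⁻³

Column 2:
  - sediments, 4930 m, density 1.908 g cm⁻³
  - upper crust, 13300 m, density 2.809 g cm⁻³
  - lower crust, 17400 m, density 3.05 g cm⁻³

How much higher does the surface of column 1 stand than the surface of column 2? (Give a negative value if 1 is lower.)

For any compensation level in the mantle, the mantle terms cancel and isostasy reduces to e = (Σt_1 − Σt_2) − (Σ(ρt)_1 − Σ(ρt)_2) / ρ_m.
Σt_1 = 24370 m; Σt_2 = 35630 m; Σ(ρt)_1 = 68973.18; Σ(ρt)_2 = 99836.14 (in m·g cm⁻³).
e = (24370 − 35630) − (68973.18 − 99836.14) / 3.295 = −1890 m.

−1890 m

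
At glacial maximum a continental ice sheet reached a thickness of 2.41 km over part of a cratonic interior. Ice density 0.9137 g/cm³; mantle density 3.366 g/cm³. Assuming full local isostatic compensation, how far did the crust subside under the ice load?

Balancing pressure at the compensation depth: the ice load ρ_ice t is balanced by mantle displaced below, ρ_m s.
s = t ρ_ice / ρ_m = 2.41 km × 0.9137/3.366 = 0.654 km.

0.654 km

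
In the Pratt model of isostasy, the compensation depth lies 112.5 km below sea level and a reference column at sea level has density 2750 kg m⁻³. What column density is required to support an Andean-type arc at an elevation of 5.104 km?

2630 kg m⁻³

Pratt balance: ρ_ref D = ρ (D + h).
ρ = ρ_ref D/(D + h) = 2750 × 112.5 km/(112.5 km + 5.104 km) = 2630 kg m⁻³.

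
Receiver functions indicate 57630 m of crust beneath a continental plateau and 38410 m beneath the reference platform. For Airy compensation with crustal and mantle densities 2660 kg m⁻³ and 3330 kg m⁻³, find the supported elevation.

3870 m

Excess crust Δ = 57630 m − 38410 m = 19220 m, split between elevation h and root r with h + r = Δ.
Airy balance ρ_c h = (ρ_m − ρ_c) r gives r = h ρ_c/(ρ_m − ρ_c), so h (1 + ρ_c/(ρ_m − ρ_c)) = Δ, i.e. h = Δ (ρ_m − ρ_c)/ρ_m.
h = 19220 m × 670/3330 = 3870 m.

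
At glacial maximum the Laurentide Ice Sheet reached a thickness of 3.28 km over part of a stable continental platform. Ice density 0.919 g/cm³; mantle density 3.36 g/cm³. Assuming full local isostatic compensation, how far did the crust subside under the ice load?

0.897 km

For local isostatic compensation: the ice load ρ_ice t is balanced by mantle displaced below, ρ_m s.
s = t ρ_ice / ρ_m = 3.28 km × 0.919/3.36 = 0.897 km.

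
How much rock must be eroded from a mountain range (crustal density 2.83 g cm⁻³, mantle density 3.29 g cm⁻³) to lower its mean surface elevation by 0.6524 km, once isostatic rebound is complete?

4.67 km

Net drop Δ = e − u = e − e ρ_c/ρ_m = e (ρ_m − ρ_c)/ρ_m.
e = Δ ρ_m/(ρ_m − ρ_c) = 0.6524 km × 3.29/0.46 = 4.67 km.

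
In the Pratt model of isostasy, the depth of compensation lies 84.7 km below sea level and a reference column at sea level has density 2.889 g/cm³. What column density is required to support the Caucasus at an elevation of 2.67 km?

Pratt balance: ρ_ref D = ρ (D + h).
ρ = ρ_ref D/(D + h) = 2.889 × 84.7 km/(84.7 km + 2.67 km) = 2.8 g/cm³.

2.8 g/cm³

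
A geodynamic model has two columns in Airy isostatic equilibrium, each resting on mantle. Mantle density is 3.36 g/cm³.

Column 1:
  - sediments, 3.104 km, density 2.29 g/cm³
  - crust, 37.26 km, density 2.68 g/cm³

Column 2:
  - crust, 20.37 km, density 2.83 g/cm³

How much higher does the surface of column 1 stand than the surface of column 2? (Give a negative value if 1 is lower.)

5.32 km

For any compensation level in the mantle, the mantle terms cancel and isostasy reduces to e = (Σt_1 − Σt_2) − (Σ(ρt)_1 − Σ(ρt)_2) / ρ_m.
Σt_1 = 40.364 km; Σt_2 = 20.37 km; Σ(ρt)_1 = 106.96496; Σ(ρt)_2 = 57.6471 (in km·g/cm³).
e = (40.364 − 20.37) − (106.96496 − 57.6471) / 3.36 = 5.32 km.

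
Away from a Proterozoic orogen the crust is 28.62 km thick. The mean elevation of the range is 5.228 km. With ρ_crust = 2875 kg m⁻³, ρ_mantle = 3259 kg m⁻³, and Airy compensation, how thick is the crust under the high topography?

Root depth r = h ρ_c / (ρ_m − ρ_c) = 5.228 km × 2875 / 384 = 39.14 km.
Total thickness = T + h + r = 28.62 km + 5.228 km + 39.14 km = 73 km.

73 km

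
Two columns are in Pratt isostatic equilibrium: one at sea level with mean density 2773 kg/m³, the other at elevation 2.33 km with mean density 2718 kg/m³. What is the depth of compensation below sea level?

115 km

ρ_ref D = ρ (D + h) → D (ρ_ref − ρ) = ρ h.
D = ρ h/(ρ_ref − ρ) = 2718 × 2.33 km/(2773 − 2718) = 115 km.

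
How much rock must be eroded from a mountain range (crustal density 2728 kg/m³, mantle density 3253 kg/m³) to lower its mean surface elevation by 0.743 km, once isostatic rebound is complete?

4.6 km

Net drop Δ = e − u = e − e ρ_c/ρ_m = e (ρ_m − ρ_c)/ρ_m.
e = Δ ρ_m/(ρ_m − ρ_c) = 0.743 km × 3253/525 = 4.6 km.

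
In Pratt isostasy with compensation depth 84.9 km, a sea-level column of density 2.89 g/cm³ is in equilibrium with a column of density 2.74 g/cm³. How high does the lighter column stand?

ρ_ref D = ρ (D + h) → h = D (ρ_ref − ρ)/ρ.
h = 84.9 km × (2.89 − 2.74)/2.74 = 4.65 km.

4.65 km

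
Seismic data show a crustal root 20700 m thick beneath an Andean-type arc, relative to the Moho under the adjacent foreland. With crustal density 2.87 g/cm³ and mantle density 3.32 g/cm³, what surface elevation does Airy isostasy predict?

3250 m

Equating mass per unit area of the two columns: ρ_c h = (ρ_m − ρ_c) r.
h = r (ρ_m − ρ_c) / ρ_c = 20700 m × (3.32 − 2.87) / 2.87 = 3250 m.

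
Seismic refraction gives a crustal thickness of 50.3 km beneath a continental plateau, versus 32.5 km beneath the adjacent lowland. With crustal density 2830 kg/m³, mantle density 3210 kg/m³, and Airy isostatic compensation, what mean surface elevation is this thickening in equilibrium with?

Excess crust Δ = 50.3 km − 32.5 km = 17.8 km, split between elevation h and root r with h + r = Δ.
Airy balance ρ_c h = (ρ_m − ρ_c) r gives r = h ρ_c/(ρ_m − ρ_c), so h (1 + ρ_c/(ρ_m − ρ_c)) = Δ, i.e. h = Δ (ρ_m − ρ_c)/ρ_m.
h = 17.8 km × 380/3210 = 2.11 km.

2.11 km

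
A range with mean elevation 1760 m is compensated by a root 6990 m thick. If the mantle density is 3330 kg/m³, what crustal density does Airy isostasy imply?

ρ_c h = (ρ_m − ρ_c) r → ρ_c (h + r) = ρ_m r → ρ_c = ρ_m r / (h + r).
ρ_c = 3330 × 6990 m / (1760 m + 6990 m) = 2660 kg/m³.

2660 kg/m³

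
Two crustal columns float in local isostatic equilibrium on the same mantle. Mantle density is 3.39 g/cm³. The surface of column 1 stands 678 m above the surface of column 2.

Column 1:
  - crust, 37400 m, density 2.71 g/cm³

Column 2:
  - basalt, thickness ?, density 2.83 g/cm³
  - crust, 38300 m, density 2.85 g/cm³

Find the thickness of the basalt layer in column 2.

Take the compensation level at the base of the deeper column (depth z_c below the surface of column 1) and equate Σ ρ_i t_i down to z_c; mantle fills any gap and the z_c terms cancel.
Column 1: 37400×2.71 + (z_c − 37400)×3.39
Column 2: 678×0 + x×2.83 + 38300×2.85 + (z_c − 678 − 38300 − x)×3.39
The z_c×3.39 term appears on both sides and cancels. Collect the known terms of each column as K = Σ(ρt)_known − 3.39 × (depth of known layers): K_1 = 101354 − 3.39×37400 = −25432; K_2 = 109155 − 3.39×(678 + 38300) = −22980.42.
Balance: K_1 = K_2 − x×(3.39 − 2.83), so x = (K_2 − K_1)/(3.39 − 2.83) = 2451.58/0.56 = 4380 m.

4380 m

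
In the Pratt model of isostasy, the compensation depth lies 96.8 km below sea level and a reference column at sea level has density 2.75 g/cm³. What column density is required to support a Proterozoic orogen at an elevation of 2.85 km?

Pratt balance: ρ_ref D = ρ (D + h).
ρ = ρ_ref D/(D + h) = 2.75 × 96.8 km/(96.8 km + 2.85 km) = 2.67 g/cm³.

2.67 g/cm³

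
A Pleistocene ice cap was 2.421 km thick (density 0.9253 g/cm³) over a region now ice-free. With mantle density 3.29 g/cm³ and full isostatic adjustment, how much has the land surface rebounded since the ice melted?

0.681 km

Removing the load lets mantle flow back in; uplift u satisfies ρ_ice t = ρ_m u.
u = t ρ_ice/ρ_m = 2.421 km × 0.9253/3.29 = 0.681 km.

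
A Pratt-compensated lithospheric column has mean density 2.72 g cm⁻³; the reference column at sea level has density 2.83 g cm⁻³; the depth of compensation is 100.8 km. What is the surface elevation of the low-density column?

ρ_ref D = ρ (D + h) → h = D (ρ_ref − ρ)/ρ.
h = 100.8 km × (2.83 − 2.72)/2.72 = 4.08 km.

4.08 km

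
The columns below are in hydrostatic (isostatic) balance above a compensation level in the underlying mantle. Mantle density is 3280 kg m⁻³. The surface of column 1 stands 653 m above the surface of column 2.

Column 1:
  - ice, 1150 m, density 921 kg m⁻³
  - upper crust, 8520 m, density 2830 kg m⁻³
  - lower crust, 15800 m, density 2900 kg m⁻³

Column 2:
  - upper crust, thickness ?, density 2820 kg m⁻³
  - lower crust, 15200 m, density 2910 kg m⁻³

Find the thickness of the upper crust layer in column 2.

Take the compensation level at the base of the deeper column (depth z_c below the surface of column 1) and equate Σ ρ_i t_i down to z_c; mantle fills any gap and the z_c terms cancel.
Column 1: 1150×921 + 8520×2830 + 15800×2900 + (z_c − 25470)×3280
Column 2: 653×0 + x×2820 + 15200×2910 + (z_c − 653 − 15200 − x)×3280
The z_c×3280 term appears on both sides and cancels. Collect the known terms of each column as K = Σ(ρt)_known − 3280 × (depth of known layers): K_1 = 70990750 − 3280×25470 = −12550850; K_2 = 44232000 − 3280×(653 + 15200) = −7765840.
Balance: K_1 = K_2 − x×(3280 − 2820), so x = (K_2 − K_1)/(3280 − 2820) = 4785010/460 = 10400 m.

10400 m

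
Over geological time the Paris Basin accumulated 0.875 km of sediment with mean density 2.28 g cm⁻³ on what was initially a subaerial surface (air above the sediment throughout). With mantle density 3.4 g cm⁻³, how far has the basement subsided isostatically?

Subaerial load: s = t ρ_sed / ρ_m = 0.875 km × 2.28/3.4 = 0.587 km.

0.587 km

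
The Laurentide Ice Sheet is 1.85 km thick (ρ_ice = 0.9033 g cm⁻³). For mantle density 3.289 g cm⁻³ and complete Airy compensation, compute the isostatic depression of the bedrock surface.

0.508 km

By Archimedes' principle applied to the lithosphere: the ice load ρ_ice t is balanced by mantle displaced below, ρ_m s.
s = t ρ_ice / ρ_m = 1.85 km × 0.9033/3.289 = 0.508 km.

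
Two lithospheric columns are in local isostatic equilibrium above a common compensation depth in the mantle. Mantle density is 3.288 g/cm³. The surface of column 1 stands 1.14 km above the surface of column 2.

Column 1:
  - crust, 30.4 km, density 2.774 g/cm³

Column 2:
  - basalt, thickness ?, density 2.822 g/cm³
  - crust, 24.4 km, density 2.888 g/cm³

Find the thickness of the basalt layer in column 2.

Take the compensation level at the base of the deeper column (depth z_c below the surface of column 1) and equate Σ ρ_i t_i down to z_c; mantle fills any gap and the z_c terms cancel.
Column 1: 30.4×2.774 + (z_c − 30.4)×3.288
Column 2: 1.14×0 + x×2.822 + 24.4×2.888 + (z_c − 1.14 − 24.4 − x)×3.288
The z_c×3.288 term appears on both sides and cancels. Collect the known terms of each column as K = Σ(ρt)_known − 3.288 × (depth of known layers): K_1 = 84.3296 − 3.288×30.4 = −15.6256; K_2 = 70.4672 − 3.288×(1.14 + 24.4) = −13.50832.
Balance: K_1 = K_2 − x×(3.288 − 2.822), so x = (K_2 − K_1)/(3.288 − 2.822) = 2.11728/0.466 = 4.54 km.

4.54 km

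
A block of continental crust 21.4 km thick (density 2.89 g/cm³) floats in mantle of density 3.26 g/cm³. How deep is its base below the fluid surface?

Draft d = t ρ_obj/ρ_fluid = 21.4 km × 2.89/3.26 = 19 km.

19 km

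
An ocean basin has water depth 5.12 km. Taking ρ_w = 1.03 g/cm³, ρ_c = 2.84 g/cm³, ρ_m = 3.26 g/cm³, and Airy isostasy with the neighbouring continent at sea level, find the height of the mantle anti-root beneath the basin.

22.1 km

In Airy isostatic equilibrium: replacing crust with seawater at the top is compensated by replacing crust with mantle at the base: d (ρ_c − ρ_w) = a (ρ_m − ρ_c).
a = d (ρ_c − ρ_w)/(ρ_m − ρ_c) = 5.12 km × 1.81/0.42 = 22.1 km.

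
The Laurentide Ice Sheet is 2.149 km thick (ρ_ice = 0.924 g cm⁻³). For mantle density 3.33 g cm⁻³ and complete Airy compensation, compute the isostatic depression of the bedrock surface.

0.596 km

By Archimedes' principle applied to the lithosphere: the ice load ρ_ice t is balanced by mantle displaced below, ρ_m s.
s = t ρ_ice / ρ_m = 2.149 km × 0.924/3.33 = 0.596 km.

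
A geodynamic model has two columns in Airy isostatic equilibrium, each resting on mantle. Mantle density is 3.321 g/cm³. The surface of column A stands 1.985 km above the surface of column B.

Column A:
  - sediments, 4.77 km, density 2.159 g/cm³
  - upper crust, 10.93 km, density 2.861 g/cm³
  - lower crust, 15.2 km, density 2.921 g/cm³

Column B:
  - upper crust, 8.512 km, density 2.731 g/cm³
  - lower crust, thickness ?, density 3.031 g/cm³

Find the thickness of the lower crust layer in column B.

17.4 km

Take the compensation level at the base of the deeper column (depth z_c below the surface of column A) and equate Σ ρ_i t_i down to z_c; mantle fills any gap and the z_c terms cancel.
Column A: 4.77×2.159 + 10.93×2.861 + 15.2×2.921 + (z_c − 30.9)×3.321
Column B: 1.985×0 + 8.512×2.731 + x×3.031 + (z_c − 1.985 − 8.512 − x)×3.321
The z_c×3.321 term appears on both sides and cancels. Collect the known terms of each column as K = Σ(ρt)_known − 3.321 × (depth of known layers): K_A = 85.96836 − 3.321×30.9 = −16.65054; K_B = 23.246272 − 3.321×(1.985 + 8.512) = −11.614265.
Balance: K_A = K_B − x×(3.321 − 3.031), so x = (K_B − K_A)/(3.321 − 3.031) = 5.03627/0.29 = 17.4 km.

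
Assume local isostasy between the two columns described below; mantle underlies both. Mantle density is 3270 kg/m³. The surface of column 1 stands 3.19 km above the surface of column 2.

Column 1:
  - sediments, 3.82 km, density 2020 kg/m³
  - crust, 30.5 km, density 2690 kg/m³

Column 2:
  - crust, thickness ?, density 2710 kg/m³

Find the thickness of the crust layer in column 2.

Take the compensation level at the base of the deeper column (depth z_c below the surface of column 1) and equate Σ ρ_i t_i down to z_c; mantle fills any gap and the z_c terms cancel.
Column 1: 3.82×2020 + 30.5×2690 + (z_c − 34.32)×3270
Column 2: 3.19×0 + x×2710 + (z_c − 3.19 − 0 − x)×3270
The z_c×3270 term appears on both sides and cancels. Collect the known terms of each column as K = Σ(ρt)_known − 3270 × (depth of known layers): K_1 = 89761.4 − 3270×34.32 = −22465; K_2 = 0 − 3270×(3.19 + 0) = −10431.3.
Balance: K_1 = K_2 − x×(3270 − 2710), so x = (K_2 − K_1)/(3270 − 2710) = 12033.7/560 = 21.5 km.

21.5 km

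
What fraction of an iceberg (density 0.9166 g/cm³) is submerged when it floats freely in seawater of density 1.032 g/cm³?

Submerged fraction = ρ_obj/ρ_fluid = 0.9166/1.032 = 88.8%.

88.8%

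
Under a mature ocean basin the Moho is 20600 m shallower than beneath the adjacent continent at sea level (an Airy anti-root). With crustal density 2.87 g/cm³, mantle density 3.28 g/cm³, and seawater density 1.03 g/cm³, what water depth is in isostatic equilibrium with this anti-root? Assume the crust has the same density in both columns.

Replacing a thickness d of crust by seawater at the top must be balanced by replacing crust with mantle at the base: d (ρ_c − ρ_w) = a (ρ_m − ρ_c).
d = a (ρ_m − ρ_c)/(ρ_c − ρ_w) = 20600 m × 0.41/1.84 = 4590 m.

4590 m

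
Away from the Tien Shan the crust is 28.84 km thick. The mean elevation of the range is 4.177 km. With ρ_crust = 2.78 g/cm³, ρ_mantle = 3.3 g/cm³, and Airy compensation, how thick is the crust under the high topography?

55.3 km

Root depth r = h ρ_c / (ρ_m − ρ_c) = 4.177 km × 2.78 / 0.52 = 22.33 km.
Total thickness = T + h + r = 28.84 km + 4.177 km + 22.33 km = 55.3 km.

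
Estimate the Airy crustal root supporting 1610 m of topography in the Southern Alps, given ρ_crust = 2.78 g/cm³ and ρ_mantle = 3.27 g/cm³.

In Airy isostatic equilibrium: the weight of the topography is balanced by the buoyancy of the root, ρ_c h = (ρ_m − ρ_c) r.
r = h · ρ_c / (ρ_m − ρ_c) = 1610 m × 2.78 / (3.27 − 2.78) = 9130 m.

9130 m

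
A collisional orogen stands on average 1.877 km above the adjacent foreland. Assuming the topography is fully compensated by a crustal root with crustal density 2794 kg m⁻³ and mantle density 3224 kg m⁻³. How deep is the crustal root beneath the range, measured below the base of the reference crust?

12.2 km

Equating mass per unit area of the two columns: the weight of the topography is balanced by the buoyancy of the root, ρ_c h = (ρ_m − ρ_c) r.
r = h · ρ_c / (ρ_m − ρ_c) = 1.877 km × 2794 / (3224 − 2794) = 12.2 km.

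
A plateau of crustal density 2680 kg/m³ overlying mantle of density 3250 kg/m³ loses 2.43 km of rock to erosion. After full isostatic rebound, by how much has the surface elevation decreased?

Rebound u = e ρ_c/ρ_m = 2.43 km × 2680/3250 = 2.004 km.
Net surface drop = e − u = 2.43 km − 2.004 km = e (ρ_m − ρ_c)/ρ_m = 0.426 km.

0.426 km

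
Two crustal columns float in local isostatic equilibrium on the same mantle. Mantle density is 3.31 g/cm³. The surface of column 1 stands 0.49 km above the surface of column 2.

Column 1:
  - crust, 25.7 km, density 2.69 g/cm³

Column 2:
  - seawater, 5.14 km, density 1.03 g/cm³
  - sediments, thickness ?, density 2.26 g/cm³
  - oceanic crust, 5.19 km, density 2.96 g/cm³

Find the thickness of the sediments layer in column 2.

Take the compensation level at the base of the deeper column (depth z_c below the surface of column 1) and equate Σ ρ_i t_i down to z_c; mantle fills any gap and the z_c terms cancel.
Column 1: 25.7×2.69 + (z_c − 25.7)×3.31
Column 2: 0.49×0 + 5.14×1.03 + x×2.26 + 5.19×2.96 + (z_c − 0.49 − 10.33 − x)×3.31
The z_c×3.31 term appears on both sides and cancels. Collect the known terms of each column as K = Σ(ρt)_known − 3.31 × (depth of known layers): K_1 = 69.133 − 3.31×25.7 = −15.934; K_2 = 20.6566 − 3.31×(0.49 + 10.33) = −15.1576.
Balance: K_1 = K_2 − x×(3.31 − 2.26), so x = (K_2 − K_1)/(3.31 − 2.26) = 0.7764/1.05 = 0.739 km.

0.739 km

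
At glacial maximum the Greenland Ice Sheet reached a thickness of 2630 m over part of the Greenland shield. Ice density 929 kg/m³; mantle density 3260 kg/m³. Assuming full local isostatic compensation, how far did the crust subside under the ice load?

Equating mass per unit area of the two columns: the ice load ρ_ice t is balanced by mantle displaced below, ρ_m s.
s = t ρ_ice / ρ_m = 2630 m × 929/3260 = 749 m.

749 m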